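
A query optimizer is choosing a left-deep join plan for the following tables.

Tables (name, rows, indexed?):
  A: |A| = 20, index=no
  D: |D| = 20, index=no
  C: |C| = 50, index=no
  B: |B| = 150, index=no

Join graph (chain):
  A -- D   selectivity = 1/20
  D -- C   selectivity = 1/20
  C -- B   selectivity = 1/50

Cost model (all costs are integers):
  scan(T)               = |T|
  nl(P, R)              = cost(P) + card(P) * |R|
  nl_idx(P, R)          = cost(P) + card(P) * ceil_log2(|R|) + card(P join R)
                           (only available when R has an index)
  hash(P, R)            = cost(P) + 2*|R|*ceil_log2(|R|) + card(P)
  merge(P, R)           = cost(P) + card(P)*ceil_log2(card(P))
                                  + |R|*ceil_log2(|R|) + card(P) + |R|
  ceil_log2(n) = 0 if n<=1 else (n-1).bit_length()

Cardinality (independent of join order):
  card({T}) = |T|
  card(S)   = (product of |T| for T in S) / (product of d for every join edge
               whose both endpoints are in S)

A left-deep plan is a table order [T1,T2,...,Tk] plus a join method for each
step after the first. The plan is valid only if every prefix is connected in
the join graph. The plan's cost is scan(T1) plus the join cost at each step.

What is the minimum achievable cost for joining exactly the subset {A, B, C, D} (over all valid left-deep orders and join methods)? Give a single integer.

Selinger DP over subsets of {A,B,C,D}:
  {A}: scan cost=20, card=20
  {D}: scan cost=20, card=20
  {C}: scan cost=50, card=50
  {B}: scan cost=150, card=150
  {AD}: card=20; try (D,hash)→240, (A,hash)→240, (D,merge)→260, (A,merge)→260, (D,nl)→420, (A,nl)→420; best=240 via (D,hash)
  {CD}: card=50; try (D,hash)→300, (C,merge)→490, (D,merge)→520, (C,hash)→640, (C,nl)→1020, (D,nl)→1050; best=300 via (D,hash)
  {BC}: card=150; try (C,hash)→900, (B,merge)→1750, (C,merge)→1850, (B,hash)→2500, (B,nl)→7550, (C,nl)→7650; best=900 via (C,hash)
  {ACD}: card=50; try (A,hash)→550, (C,merge)→710, (A,merge)→770, (C,hash)→860, (C,nl)→1240, (A,nl)→1300; best=550 via (A,hash)
  {BCD}: card=150; try (D,hash)→1250, (B,merge)→2000, (D,merge)→2370, (B,hash)→2750, (D,nl)→3900, (B,nl)→7800; best=1250 via (D,hash)
  {ABCD}: card=150; try (A,hash)→1600, (B,merge)→2250, (A,merge)→2720, (B,hash)→3000, (A,nl)→4250, (B,nl)→8050; best=1600 via (A,hash)

1600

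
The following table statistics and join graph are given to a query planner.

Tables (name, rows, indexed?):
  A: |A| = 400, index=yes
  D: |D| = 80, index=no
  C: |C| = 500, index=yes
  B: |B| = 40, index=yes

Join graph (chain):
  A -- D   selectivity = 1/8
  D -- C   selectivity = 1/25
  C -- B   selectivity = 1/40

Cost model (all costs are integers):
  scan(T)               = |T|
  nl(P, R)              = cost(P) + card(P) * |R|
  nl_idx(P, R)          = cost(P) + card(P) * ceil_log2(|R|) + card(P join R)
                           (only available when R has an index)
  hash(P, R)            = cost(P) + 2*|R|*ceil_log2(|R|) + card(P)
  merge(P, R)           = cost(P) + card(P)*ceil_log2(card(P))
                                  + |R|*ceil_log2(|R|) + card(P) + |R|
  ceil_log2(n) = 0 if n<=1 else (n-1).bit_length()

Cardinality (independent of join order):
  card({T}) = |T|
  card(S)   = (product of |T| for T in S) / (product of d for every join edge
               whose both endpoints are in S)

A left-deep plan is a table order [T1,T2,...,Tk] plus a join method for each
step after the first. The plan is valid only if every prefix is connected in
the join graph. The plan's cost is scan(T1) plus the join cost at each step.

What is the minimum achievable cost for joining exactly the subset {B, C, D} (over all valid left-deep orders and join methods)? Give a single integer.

2520

Selinger DP over subsets of {B,C,D}:
  {D}: scan cost=80, card=80
  {C}: scan cost=500, card=500
  {B}: scan cost=40, card=40
  {CD}: card=1600; try (D,hash)→2120, (C,nl_idx)→2400, (C,merge)→5720, (D,merge)→6140, (C,hash)→9160, (C,nl)→40080 …(+1); best=2120 via (D,hash)
  {BC}: card=500; try (C,nl_idx)→900, (B,hash)→1480, (B,nl_idx)→4000, (C,merge)→5320, (B,merge)→5780, (C,hash)→9080 …(+2); best=900 via (C,nl_idx)
  {BCD}: card=1600; try (D,hash)→2520, (B,hash)→4200, (D,merge)→6540, (B,nl_idx)→13320, (B,merge)→21600, (D,nl)→40900 …(+1); best=2520 via (D,hash)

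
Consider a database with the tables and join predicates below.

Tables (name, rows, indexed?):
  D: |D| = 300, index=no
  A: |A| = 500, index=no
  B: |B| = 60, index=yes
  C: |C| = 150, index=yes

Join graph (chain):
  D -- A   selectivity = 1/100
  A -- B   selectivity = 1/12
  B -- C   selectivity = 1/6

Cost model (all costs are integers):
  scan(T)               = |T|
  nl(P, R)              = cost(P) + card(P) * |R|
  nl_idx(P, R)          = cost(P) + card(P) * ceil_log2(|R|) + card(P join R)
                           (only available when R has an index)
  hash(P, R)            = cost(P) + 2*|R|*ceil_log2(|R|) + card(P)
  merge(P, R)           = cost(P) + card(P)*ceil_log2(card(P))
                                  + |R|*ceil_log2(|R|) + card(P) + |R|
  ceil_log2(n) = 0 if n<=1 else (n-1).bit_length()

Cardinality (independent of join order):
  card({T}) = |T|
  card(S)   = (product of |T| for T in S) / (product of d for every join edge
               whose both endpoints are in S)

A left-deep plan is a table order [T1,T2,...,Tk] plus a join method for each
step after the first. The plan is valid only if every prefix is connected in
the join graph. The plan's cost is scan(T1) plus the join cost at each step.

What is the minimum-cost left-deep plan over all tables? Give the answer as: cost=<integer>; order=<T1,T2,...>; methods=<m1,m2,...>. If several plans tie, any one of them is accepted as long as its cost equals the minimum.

Selinger DP (subsets sized 1..n):
  {D}: scan cost=300, card=300
  {A}: scan cost=500, card=500
  {B}: scan cost=60, card=60
  {C}: scan cost=150, card=150
  {AD}: card=1500; try (D,hash)→6400, (A,merge)→8300, (D,merge)→8500, (A,hash)→9600, (A,nl)→150300, (D,nl)→150500; best=6400 via (D,hash)
  {AB}: card=2500; try (B,hash)→1720, (A,merge)→5480, (B,merge)→5920, (B,nl_idx)→6000, (A,hash)→9120, (A,nl)→30060 …(+1); best=1720 via (B,hash)
  {BC}: card=1500; try (B,hash)→1020, (C,merge)→1830, (B,merge)→1920, (C,nl_idx)→2040, (C,hash)→2520, (B,nl_idx)→2550 …(+2); best=1020 via (B,hash)
  {ABD}: card=7500; try (B,hash)→8620, (D,hash)→9620, (B,nl_idx)→22900, (B,merge)→24820, (D,merge)→37220, (B,nl)→96400 …(+1); best=8620 via (B,hash)
  {ABC}: card=62500; try (C,hash)→6620, (A,hash)→11520, (A,merge)→24020, (C,merge)→35570, (C,nl_idx)→84220, (C,nl)→376720 …(+1); best=6620 via (C,hash)
  {ABCD}: card=187500; try (C,hash)→18520, (D,hash)→74520, (C,merge)→114970, (C,nl_idx)→256120, (D,merge)→1072120, (C,nl)→1133620 …(+1); best=18520 via (C,hash)

cost=18520; order=A,D,B,C; methods=hash,hash,hash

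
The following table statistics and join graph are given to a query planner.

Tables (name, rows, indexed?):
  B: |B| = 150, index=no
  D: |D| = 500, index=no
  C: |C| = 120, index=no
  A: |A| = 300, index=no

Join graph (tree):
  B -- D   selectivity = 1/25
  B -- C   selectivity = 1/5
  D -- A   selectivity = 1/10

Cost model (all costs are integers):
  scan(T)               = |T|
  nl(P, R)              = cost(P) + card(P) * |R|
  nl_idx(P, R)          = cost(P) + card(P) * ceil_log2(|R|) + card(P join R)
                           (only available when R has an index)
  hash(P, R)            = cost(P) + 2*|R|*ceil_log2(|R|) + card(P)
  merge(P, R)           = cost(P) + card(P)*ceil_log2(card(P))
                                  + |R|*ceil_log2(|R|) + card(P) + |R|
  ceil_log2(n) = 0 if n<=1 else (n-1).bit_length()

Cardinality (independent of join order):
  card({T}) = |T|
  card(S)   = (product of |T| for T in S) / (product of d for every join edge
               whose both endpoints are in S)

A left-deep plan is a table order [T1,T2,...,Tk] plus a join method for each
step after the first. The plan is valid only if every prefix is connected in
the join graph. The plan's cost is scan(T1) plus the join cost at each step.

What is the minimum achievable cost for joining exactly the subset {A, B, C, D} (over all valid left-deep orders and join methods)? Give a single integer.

85480

Selinger DP over subsets of {A,B,C,D}:
  {B}: scan cost=150, card=150
  {D}: scan cost=500, card=500
  {C}: scan cost=120, card=120
  {A}: scan cost=300, card=300
  {BD}: card=3000; try (B,hash)→3400, (D,merge)→6500, (B,merge)→6850, (D,hash)→9300, (D,nl)→75150, (B,nl)→75500; best=3400 via (B,hash)
  {BC}: card=3600; try (C,hash)→1980, (B,merge)→2430, (C,merge)→2460, (B,hash)→2640, (B,nl)→18120, (C,nl)→18150; best=1980 via (C,hash)
  {AD}: card=15000; try (A,hash)→6400, (D,merge)→8300, (A,merge)→8500, (D,hash)→9600, (D,nl)→150300, (A,nl)→150500; best=6400 via (A,hash)
  {BCD}: card=72000; try (C,hash)→8080, (D,hash)→14580, (C,merge)→43360, (D,merge)→53780, (C,nl)→363400, (D,nl)→1801980; best=8080 via (C,hash)
  {ABD}: card=90000; try (A,hash)→11800, (B,hash)→23800, (A,merge)→45400, (B,merge)→232750, (A,nl)→903400, (B,nl)→2256400; best=11800 via (A,hash)
  {ABCD}: card=2160000; try (A,hash)→85480, (C,hash)→103480, (A,merge)→1307080, (C,merge)→1632760, (C,nl)→10811800, (A,nl)→21608080; best=85480 via (A,hash)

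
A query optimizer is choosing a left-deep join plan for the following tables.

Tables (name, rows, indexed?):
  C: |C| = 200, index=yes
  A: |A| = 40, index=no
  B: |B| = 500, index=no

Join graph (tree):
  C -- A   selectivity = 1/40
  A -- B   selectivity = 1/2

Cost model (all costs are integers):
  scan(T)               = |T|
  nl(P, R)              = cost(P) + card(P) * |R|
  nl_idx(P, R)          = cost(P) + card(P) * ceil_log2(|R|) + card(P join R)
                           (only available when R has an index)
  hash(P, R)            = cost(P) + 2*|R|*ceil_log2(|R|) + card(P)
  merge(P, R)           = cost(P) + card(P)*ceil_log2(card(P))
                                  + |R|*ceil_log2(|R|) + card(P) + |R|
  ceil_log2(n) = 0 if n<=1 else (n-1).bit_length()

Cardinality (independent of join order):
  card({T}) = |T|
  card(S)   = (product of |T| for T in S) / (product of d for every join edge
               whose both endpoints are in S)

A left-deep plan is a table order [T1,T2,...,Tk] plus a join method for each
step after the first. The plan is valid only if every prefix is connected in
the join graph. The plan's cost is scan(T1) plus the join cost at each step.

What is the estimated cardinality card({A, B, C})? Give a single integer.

Tables in S: A(40), B(500), C(200)
Edges inside S: C-A(d=40), A-B(d=2)
numerator = 40 * 500 * 200 = 4000000
denominator = 40 * 2 = 80
card(S) = 4000000 / 80 = 50000

50000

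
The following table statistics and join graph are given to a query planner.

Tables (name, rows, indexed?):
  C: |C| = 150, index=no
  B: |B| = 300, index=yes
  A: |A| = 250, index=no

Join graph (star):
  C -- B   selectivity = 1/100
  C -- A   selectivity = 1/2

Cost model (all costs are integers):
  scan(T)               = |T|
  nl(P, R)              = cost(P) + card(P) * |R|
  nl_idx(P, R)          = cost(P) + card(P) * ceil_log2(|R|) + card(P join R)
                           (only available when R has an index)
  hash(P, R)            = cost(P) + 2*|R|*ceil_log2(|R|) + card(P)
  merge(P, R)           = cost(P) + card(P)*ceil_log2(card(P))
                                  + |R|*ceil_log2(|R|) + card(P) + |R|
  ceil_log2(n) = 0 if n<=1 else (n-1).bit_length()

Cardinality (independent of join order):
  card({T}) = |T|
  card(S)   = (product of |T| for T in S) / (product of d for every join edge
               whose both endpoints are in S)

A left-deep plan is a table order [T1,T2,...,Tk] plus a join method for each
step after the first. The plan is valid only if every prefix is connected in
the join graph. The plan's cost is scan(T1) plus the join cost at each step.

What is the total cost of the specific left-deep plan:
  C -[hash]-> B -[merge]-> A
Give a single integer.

12450

step 1: scan C: cost=150, card=150
step 2: join B via hash
    card(P join B) = 150*300/(100) = 450
    cost = 150 + 2*300*9 + 150 = 5700
step 3: join A via merge
    card(P join A) = 450*250/(2) = 56250
    cost = 5700 + 450*9 + 250*8 + 450 + 250 = 12450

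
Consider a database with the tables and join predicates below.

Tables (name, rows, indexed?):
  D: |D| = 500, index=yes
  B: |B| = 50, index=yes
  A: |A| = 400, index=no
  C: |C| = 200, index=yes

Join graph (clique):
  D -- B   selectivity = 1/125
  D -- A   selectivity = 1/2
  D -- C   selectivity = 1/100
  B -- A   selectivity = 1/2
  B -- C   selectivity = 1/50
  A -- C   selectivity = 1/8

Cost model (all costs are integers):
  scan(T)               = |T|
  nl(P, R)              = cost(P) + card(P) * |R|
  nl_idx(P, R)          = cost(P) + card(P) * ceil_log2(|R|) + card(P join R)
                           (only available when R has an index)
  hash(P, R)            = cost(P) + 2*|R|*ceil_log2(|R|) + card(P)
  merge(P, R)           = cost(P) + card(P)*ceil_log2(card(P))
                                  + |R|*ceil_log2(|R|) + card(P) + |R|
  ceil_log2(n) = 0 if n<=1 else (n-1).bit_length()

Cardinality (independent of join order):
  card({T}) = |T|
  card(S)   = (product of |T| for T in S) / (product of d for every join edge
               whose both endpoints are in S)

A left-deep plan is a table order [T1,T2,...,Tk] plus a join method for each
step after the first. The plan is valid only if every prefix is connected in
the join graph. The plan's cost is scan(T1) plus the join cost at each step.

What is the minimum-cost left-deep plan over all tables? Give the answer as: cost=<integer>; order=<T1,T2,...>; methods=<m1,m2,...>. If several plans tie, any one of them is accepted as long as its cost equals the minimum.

Selinger DP (subsets sized 1..n):
  {D}: scan cost=500, card=500
  {B}: scan cost=50, card=50
  {A}: scan cost=400, card=400
  {C}: scan cost=200, card=200
  {BD}: card=200; try (D,nl_idx)→700, (B,hash)→1600, (B,nl_idx)→3700, (D,merge)→5400, (B,merge)→5850, (D,hash)→9100 …(+2); best=700 via (D,nl_idx)
  {AD}: card=100000; try (A,hash)→8200, (D,merge)→9400, (A,merge)→9500, (D,hash)→9800, (D,nl_idx)→104000, (D,nl)→200400 …(+1); best=8200 via (A,hash)
  {CD}: card=1000; try (D,nl_idx)→3000, (C,hash)→4200, (C,nl_idx)→5500, (D,merge)→7000, (C,merge)→7300, (D,hash)→9400 …(+2); best=3000 via (D,nl_idx)
  {AB}: card=10000; try (B,hash)→1400, (A,merge)→4400, (B,merge)→4750, (A,hash)→7300, (B,nl_idx)→12800, (A,nl)→20050 …(+1); best=1400 via (B,hash)
  {BC}: card=200; try (C,nl_idx)→650, (B,hash)→1000, (B,nl_idx)→1600, (C,merge)→2200, (B,merge)→2350, (C,hash)→3300 …(+2); best=650 via (C,nl_idx)
  {AC}: card=10000; try (C,hash)→4000, (A,merge)→6000, (C,merge)→6200, (A,hash)→7600, (C,nl_idx)→13600, (A,nl)→80200 …(+1); best=4000 via (C,hash)
  {ABD}: card=20000; try (A,merge)→6500, (A,hash)→8100, (D,hash)→20400, (A,nl)→80700, (B,hash)→108800, (D,nl_idx)→111400 …(+5); best=6500 via (A,merge)
  {BCD}: card=8; try (C,nl_idx)→2308, (D,nl_idx)→2458, (C,hash)→4100, (C,merge)→4300, (B,hash)→4600, (D,merge)→7450 …(+6); best=2308 via (C,nl_idx)
  {ACD}: card=25000; try (A,hash)→11200, (A,merge)→18000, (D,hash)→23000, (C,hash)→111400, (D,nl_idx)→119000, (D,merge)→159000 …(+5); best=11200 via (A,hash)
  {ABC}: card=5000; try (A,merge)→6450, (A,hash)→8050, (C,hash)→14600, (B,hash)→14600, (B,nl_idx)→69000, (A,nl)→80650 …(+5); best=6450 via (A,merge)
  {ABCD}: card=100; try (A,nl)→5508, (A,merge)→6340, (A,hash)→9516, (D,hash)→20450, (C,hash)→29700, (B,hash)→36800 …(+9); best=5508 via (A,nl)

cost=5508; order=B,D,C,A; methods=nl_idx,nl_idx,nl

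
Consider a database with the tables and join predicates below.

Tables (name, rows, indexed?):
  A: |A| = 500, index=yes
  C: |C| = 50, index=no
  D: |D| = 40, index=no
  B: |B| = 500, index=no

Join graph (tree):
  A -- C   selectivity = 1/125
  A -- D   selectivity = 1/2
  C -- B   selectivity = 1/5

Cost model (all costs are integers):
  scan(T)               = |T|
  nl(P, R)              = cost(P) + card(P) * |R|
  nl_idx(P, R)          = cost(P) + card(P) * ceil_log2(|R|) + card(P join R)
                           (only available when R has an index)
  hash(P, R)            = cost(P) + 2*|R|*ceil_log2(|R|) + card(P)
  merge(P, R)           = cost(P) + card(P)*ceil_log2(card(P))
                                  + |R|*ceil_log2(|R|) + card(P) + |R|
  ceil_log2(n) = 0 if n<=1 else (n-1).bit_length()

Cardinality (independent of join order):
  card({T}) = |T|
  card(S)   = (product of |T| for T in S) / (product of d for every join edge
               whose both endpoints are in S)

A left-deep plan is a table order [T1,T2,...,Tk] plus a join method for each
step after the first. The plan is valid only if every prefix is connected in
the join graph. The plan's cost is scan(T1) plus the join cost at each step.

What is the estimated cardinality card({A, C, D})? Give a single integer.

4000

Tables in S: A(500), C(50), D(40)
Edges inside S: A-C(d=125), A-D(d=2)
numerator = 500 * 50 * 40 = 1000000
denominator = 125 * 2 = 250
card(S) = 1000000 / 250 = 4000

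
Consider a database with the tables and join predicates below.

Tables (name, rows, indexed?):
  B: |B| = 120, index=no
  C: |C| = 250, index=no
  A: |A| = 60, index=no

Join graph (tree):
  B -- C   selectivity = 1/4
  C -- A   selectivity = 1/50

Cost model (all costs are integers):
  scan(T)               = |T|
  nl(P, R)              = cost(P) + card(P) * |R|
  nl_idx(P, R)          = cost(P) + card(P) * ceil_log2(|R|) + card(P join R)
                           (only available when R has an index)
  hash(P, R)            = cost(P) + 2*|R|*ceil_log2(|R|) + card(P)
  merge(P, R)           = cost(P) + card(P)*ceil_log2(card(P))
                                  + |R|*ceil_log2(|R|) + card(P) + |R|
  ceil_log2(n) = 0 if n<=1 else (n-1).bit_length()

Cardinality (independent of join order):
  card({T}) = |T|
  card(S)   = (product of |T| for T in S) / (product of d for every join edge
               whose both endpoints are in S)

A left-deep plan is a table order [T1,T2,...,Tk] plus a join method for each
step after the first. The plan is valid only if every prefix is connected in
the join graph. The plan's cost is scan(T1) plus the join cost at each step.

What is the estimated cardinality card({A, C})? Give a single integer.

300

Tables in S: A(60), C(250)
Edges inside S: C-A(d=50)
numerator = 60 * 250 = 15000
denominator = 50 = 50
card(S) = 15000 / 50 = 300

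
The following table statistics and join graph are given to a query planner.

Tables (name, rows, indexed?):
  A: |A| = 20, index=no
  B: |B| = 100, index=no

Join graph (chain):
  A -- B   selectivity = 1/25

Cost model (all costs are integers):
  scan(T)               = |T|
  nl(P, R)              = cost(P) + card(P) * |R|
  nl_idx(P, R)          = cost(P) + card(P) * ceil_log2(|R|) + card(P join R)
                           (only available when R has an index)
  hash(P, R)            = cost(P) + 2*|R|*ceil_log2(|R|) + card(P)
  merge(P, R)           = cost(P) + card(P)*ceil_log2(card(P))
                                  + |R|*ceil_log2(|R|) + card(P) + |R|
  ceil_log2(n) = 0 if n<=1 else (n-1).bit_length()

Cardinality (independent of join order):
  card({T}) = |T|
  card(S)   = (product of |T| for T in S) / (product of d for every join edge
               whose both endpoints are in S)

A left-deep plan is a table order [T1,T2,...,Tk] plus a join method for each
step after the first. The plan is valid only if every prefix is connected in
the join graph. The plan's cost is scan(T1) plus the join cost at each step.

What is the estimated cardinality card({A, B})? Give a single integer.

Tables in S: A(20), B(100)
Edges inside S: A-B(d=25)
numerator = 20 * 100 = 2000
denominator = 25 = 25
card(S) = 2000 / 25 = 80

80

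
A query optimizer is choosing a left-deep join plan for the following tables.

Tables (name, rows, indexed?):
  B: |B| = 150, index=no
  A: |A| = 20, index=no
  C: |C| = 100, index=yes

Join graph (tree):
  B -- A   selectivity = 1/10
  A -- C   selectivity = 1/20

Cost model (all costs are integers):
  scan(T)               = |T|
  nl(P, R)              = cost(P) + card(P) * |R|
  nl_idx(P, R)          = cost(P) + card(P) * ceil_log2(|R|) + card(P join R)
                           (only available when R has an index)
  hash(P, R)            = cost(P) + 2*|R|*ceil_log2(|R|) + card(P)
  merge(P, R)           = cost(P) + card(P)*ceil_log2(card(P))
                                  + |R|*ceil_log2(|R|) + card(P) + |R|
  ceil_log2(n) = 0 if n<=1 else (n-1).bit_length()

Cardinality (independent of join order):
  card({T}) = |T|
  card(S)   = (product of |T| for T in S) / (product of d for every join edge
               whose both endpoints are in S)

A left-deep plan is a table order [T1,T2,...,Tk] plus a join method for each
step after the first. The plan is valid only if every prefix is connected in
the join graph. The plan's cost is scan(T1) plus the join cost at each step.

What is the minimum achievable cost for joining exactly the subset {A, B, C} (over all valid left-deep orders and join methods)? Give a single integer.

Selinger DP over subsets of {A,B,C}:
  {B}: scan cost=150, card=150
  {A}: scan cost=20, card=20
  {C}: scan cost=100, card=100
  {AB}: card=300; try (A,hash)→500, (B,merge)→1490, (A,merge)→1620, (B,hash)→2440, (B,nl)→3020, (A,nl)→3150; best=500 via (A,hash)
  {AC}: card=100; try (C,nl_idx)→260, (A,hash)→400, (C,merge)→940, (A,merge)→1020, (C,hash)→1440, (C,nl)→2020 …(+1); best=260 via (C,nl_idx)
  {ABC}: card=1500; try (C,hash)→2200, (B,merge)→2410, (B,hash)→2760, (C,nl_idx)→4100, (C,merge)→4300, (B,nl)→15260 …(+1); best=2200 via (C,hash)

2200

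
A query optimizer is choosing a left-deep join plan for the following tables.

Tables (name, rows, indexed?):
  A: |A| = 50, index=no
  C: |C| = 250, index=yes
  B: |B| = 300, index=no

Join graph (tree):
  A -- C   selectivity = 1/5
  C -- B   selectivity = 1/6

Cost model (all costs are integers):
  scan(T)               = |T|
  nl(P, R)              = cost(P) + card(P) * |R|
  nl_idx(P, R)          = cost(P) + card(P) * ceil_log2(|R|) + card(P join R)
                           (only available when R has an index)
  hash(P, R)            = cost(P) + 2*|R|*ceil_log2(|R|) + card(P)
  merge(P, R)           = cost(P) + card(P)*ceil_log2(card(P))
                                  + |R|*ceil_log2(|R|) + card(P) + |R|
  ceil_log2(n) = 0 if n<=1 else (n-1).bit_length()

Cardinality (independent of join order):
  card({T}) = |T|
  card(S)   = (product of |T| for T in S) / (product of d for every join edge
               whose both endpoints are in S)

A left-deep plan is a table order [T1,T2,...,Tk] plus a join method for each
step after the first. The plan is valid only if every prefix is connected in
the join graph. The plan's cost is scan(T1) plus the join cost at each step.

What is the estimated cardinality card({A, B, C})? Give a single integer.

Tables in S: A(50), B(300), C(250)
Edges inside S: A-C(d=5), C-B(d=6)
numerator = 50 * 300 * 250 = 3750000
denominator = 5 * 6 = 30
card(S) = 3750000 / 30 = 125000

125000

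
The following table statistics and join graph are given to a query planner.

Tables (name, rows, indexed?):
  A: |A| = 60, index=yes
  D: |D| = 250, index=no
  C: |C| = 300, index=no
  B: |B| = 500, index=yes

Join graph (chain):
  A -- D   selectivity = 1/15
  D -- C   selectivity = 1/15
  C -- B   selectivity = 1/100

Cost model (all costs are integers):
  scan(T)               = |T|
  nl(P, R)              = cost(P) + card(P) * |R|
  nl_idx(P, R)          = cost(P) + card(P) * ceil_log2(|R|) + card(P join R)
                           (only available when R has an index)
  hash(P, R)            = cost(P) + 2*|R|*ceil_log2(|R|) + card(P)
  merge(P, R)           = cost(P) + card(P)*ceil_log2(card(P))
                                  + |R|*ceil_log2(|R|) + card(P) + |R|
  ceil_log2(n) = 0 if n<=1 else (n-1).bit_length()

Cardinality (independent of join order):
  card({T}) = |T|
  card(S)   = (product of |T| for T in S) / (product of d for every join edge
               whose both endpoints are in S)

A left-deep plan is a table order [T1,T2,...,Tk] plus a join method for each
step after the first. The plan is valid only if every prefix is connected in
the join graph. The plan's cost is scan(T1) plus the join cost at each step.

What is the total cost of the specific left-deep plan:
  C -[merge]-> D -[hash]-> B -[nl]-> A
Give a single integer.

1519550

step 1: scan C: cost=300, card=300
step 2: join D via merge
    card(P join D) = 300*250/(15) = 5000
    cost = 300 + 300*9 + 250*8 + 300 + 250 = 5550
step 3: join B via hash
    card(P join B) = 5000*500/(100) = 25000
    cost = 5550 + 2*500*9 + 5000 = 19550
step 4: join A via nl
    card(P join A) = 25000*60/(15) = 100000
    cost = 19550 + 25000*60 = 1519550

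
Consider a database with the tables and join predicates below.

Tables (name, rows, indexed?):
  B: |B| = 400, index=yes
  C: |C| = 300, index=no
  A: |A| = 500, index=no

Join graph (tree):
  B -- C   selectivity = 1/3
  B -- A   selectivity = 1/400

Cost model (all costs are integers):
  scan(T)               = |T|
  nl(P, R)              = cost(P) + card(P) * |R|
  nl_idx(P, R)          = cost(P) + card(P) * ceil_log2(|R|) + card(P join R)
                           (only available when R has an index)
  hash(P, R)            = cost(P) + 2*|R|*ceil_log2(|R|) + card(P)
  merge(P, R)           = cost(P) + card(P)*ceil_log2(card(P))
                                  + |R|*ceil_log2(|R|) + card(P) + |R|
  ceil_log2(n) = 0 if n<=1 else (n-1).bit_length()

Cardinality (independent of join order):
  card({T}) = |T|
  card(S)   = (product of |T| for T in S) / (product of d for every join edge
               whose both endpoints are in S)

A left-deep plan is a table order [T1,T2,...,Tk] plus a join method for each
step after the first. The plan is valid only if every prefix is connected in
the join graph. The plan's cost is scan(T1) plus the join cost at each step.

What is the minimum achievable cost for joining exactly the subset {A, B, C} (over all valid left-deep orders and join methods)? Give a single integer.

11400

Selinger DP over subsets of {A,B,C}:
  {B}: scan cost=400, card=400
  {C}: scan cost=300, card=300
  {A}: scan cost=500, card=500
  {BC}: card=40000; try (C,hash)→6200, (B,merge)→7300, (C,merge)→7400, (B,hash)→7800, (B,nl_idx)→43000, (B,nl)→120300 …(+1); best=6200 via (C,hash)
  {AB}: card=500; try (B,nl_idx)→5500, (B,hash)→8200, (A,merge)→9400, (B,merge)→9500, (A,hash)→9800, (A,nl)→200400 …(+1); best=5500 via (B,nl_idx)
  {ABC}: card=50000; try (C,hash)→11400, (C,merge)→13500, (A,hash)→55200, (C,nl)→155500, (A,merge)→691200, (A,nl)→20006200; best=11400 via (C,hash)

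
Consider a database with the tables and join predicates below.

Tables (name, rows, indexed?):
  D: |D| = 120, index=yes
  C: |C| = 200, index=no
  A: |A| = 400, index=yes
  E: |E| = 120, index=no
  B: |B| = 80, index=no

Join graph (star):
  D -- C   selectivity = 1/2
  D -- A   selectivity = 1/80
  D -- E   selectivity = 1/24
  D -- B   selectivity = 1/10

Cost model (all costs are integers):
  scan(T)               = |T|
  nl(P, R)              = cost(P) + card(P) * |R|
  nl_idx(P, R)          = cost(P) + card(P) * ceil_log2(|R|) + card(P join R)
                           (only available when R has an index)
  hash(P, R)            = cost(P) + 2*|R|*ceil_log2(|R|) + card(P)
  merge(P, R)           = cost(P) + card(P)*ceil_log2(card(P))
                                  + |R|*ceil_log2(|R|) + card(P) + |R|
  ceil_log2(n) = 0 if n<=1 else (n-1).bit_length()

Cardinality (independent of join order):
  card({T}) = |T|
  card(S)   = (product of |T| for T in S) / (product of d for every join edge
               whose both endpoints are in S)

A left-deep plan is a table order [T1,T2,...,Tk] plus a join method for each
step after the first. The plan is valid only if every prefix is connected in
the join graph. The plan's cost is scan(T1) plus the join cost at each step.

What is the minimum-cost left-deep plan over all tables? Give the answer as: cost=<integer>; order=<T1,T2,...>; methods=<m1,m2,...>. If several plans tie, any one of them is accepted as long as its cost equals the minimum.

Selinger DP (subsets sized 1..n):
  {D}: scan cost=120, card=120
  {C}: scan cost=200, card=200
  {A}: scan cost=400, card=400
  {E}: scan cost=120, card=120
  {B}: scan cost=80, card=80
  {CD}: card=12000; try (D,hash)→2080, (C,merge)→2880, (D,merge)→2960, (C,hash)→3440, (D,nl_idx)→13600, (C,nl)→24120 …(+1); best=2080 via (D,hash)
  {AD}: card=600; try (A,nl_idx)→1800, (D,hash)→2480, (D,nl_idx)→3800, (A,merge)→5080, (D,merge)→5360, (A,hash)→7440 …(+2); best=1800 via (A,nl_idx)
  {DE}: card=600; try (D,nl_idx)→1560, (E,hash)→1920, (D,hash)→1920, (E,merge)→2040, (D,merge)→2040, (E,nl)→14520 …(+1); best=1560 via (D,nl_idx)
  {BD}: card=960; try (B,hash)→1360, (D,nl_idx)→1600, (D,merge)→1680, (B,merge)→1720, (D,hash)→1840, (D,nl)→9680 …(+1); best=1360 via (B,hash)
  {ACD}: card=60000; try (C,hash)→5600, (C,merge)→10200, (A,hash)→21280, (C,nl)→121800, (A,nl_idx)→170080, (A,merge)→186080 …(+1); best=5600 via (C,hash)
  {CDE}: card=60000; try (C,hash)→5360, (C,merge)→9960, (E,hash)→15760, (C,nl)→121560, (E,merge)→183040, (E,nl)→1442080; best=5360 via (C,hash)
  {BCD}: card=96000; try (C,hash)→5520, (C,merge)→13720, (B,hash)→15200, (B,merge)→182720, (C,nl)→193360, (B,nl)→962080; best=5520 via (C,hash)
  {ADE}: card=3000; try (E,hash)→4080, (E,merge)→9360, (A,hash)→9360, (A,nl_idx)→9960, (A,merge)→12160, (E,nl)→73800 …(+1); best=4080 via (E,hash)
  {ABD}: card=4800; try (B,hash)→3520, (B,merge)→9040, (A,hash)→9520, (A,nl_idx)→14800, (A,merge)→15920, (B,nl)→49800 …(+1); best=3520 via (B,hash)
  {BDE}: card=4800; try (B,hash)→3280, (E,hash)→4000, (B,merge)→8800, (E,merge)→12880, (B,nl)→49560, (E,nl)→116560; best=3280 via (B,hash)
  {ACDE}: card=300000; try (C,hash)→10280, (C,merge)→44880, (E,hash)→67280, (A,hash)→72560, (C,nl)→604080, (A,nl_idx)→845360 …(+4); best=10280 via (C,hash)
  {ABCD}: card=480000; try (C,hash)→11520, (B,hash)→66720, (C,merge)→72520, (A,hash)→108720, (C,nl)→963520, (B,merge)→1026240 …(+4); best=11520 via (C,hash)
  {BCDE}: card=480000; try (C,hash)→11280, (B,hash)→66480, (C,merge)→72280, (E,hash)→103200, (C,nl)→963280, (B,merge)→1026000 …(+3); best=11280 via (C,hash)
  {ABDE}: card=24000; try (B,hash)→8200, (E,hash)→10000, (A,hash)→15280, (B,merge)→43720, (A,nl_idx)→70480, (E,merge)→71680 …(+4); best=8200 via (B,hash)
  {ABCDE}: card=2400000; try (C,hash)→35400, (B,hash)→311400, (C,merge)→394000, (E,hash)→493200, (A,hash)→498480, (C,nl)→4808200 …(+7); best=35400 via (C,hash)

cost=35400; order=D,A,E,B,C; methods=nl_idx,hash,hash,hash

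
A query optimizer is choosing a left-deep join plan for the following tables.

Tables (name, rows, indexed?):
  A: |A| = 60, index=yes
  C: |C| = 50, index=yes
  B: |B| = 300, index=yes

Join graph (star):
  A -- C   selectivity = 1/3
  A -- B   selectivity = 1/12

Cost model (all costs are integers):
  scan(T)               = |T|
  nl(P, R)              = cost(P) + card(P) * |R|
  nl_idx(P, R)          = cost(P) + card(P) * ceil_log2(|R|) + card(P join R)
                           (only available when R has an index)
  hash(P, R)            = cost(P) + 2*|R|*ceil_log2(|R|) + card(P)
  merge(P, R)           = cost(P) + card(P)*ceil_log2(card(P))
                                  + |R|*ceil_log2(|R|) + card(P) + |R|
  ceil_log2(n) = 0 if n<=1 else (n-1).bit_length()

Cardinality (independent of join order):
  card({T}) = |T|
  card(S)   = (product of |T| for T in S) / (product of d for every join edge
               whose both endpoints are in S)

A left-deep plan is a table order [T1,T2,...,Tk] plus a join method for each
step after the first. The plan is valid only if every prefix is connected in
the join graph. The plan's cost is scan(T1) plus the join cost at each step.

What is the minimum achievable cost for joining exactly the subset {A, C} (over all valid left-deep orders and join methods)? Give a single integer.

Selinger DP over subsets of {A,C}:
  {A}: scan cost=60, card=60
  {C}: scan cost=50, card=50
  {AC}: card=1000; try (C,hash)→720, (A,hash)→820, (A,merge)→820, (C,merge)→830, (A,nl_idx)→1350, (C,nl_idx)→1420 …(+2); best=720 via (C,hash)

720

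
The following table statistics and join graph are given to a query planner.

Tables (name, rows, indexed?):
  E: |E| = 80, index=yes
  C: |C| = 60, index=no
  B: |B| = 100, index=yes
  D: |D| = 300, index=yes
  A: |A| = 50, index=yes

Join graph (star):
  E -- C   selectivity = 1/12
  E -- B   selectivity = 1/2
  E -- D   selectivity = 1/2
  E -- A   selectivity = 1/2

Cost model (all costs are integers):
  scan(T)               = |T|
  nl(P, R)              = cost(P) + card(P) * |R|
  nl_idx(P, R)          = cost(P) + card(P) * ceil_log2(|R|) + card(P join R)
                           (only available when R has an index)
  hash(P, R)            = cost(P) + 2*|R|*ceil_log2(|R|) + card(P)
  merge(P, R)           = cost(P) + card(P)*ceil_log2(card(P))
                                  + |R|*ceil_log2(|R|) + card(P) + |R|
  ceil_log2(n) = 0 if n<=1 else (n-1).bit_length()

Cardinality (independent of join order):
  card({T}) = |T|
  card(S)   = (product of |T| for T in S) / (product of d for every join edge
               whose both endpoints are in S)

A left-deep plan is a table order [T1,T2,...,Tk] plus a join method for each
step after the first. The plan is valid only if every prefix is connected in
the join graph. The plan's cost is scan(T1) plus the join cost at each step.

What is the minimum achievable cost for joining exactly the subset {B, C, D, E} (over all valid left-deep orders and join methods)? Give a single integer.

Selinger DP over subsets of {B,C,D,E}:
  {E}: scan cost=80, card=80
  {C}: scan cost=60, card=60
  {B}: scan cost=100, card=100
  {D}: scan cost=300, card=300
  {CE}: card=400; try (E,nl_idx)→880, (C,hash)→880, (E,merge)→1120, (C,merge)→1140, (E,hash)→1240, (E,nl)→4860 …(+1); best=880 via (E,nl_idx)
  {BE}: card=4000; try (E,hash)→1320, (B,merge)→1520, (E,merge)→1540, (B,hash)→1560, (B,nl_idx)→4640, (E,nl_idx)→4800 …(+2); best=1320 via (E,hash)
  {DE}: card=12000; try (E,hash)→1720, (D,merge)→3720, (E,merge)→3940, (D,hash)→5560, (D,nl_idx)→12800, (E,nl_idx)→14400 …(+2); best=1720 via (E,hash)
  {BCE}: card=20000; try (B,hash)→2680, (B,merge)→5680, (C,hash)→6040, (B,nl_idx)→23680, (B,nl)→40880, (C,merge)→53740 …(+1); best=2680 via (B,hash)
  {CDE}: card=60000; try (D,hash)→6680, (D,merge)→7880, (C,hash)→14440, (D,nl_idx)→64480, (D,nl)→120880, (C,merge)→182140 …(+1); best=6680 via (D,hash)
  {BDE}: card=600000; try (D,hash)→10720, (B,hash)→15120, (D,merge)→56320, (B,merge)→182520, (D,nl_idx)→637320, (B,nl_idx)→685720 …(+2); best=10720 via (D,hash)
  {BCDE}: card=3000000; try (D,hash)→28080, (B,hash)→68080, (D,merge)→325680, (C,hash)→611440, (B,merge)→1027480, (D,nl_idx)→3182680 …(+5); best=28080 via (D,hash)

28080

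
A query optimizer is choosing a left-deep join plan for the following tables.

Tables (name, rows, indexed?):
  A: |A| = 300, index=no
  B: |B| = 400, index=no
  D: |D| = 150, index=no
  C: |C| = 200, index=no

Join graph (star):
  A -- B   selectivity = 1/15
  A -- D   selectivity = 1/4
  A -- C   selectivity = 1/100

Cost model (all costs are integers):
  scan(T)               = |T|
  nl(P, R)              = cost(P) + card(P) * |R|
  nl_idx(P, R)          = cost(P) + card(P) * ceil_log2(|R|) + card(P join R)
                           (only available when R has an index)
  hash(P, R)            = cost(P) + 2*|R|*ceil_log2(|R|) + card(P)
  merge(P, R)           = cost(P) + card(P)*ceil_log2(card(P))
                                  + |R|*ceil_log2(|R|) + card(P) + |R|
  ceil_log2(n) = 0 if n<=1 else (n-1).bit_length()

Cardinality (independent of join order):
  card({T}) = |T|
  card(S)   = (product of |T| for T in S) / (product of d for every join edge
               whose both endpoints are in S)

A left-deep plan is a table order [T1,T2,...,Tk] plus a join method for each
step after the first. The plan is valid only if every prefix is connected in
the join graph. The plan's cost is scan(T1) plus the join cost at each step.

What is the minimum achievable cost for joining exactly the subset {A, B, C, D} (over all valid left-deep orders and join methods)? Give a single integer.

30000

Selinger DP over subsets of {A,B,C,D}:
  {A}: scan cost=300, card=300
  {B}: scan cost=400, card=400
  {D}: scan cost=150, card=150
  {C}: scan cost=200, card=200
  {AB}: card=8000; try (A,hash)→6200, (B,merge)→7300, (A,merge)→7400, (B,hash)→7800, (B,nl)→120300, (A,nl)→120400; best=6200 via (A,hash)
  {AD}: card=11250; try (D,hash)→3000, (A,merge)→4500, (D,merge)→4650, (A,hash)→5700, (A,nl)→45150, (D,nl)→45300; best=3000 via (D,hash)
  {AC}: card=600; try (C,hash)→3800, (A,merge)→5000, (C,merge)→5100, (A,hash)→5800, (A,nl)→60200, (C,nl)→60300; best=3800 via (C,hash)
  {ABD}: card=300000; try (D,hash)→16600, (B,hash)→21450, (D,merge)→119550, (B,merge)→175750, (D,nl)→1206200, (B,nl)→4503000; best=16600 via (D,hash)
  {ABC}: card=16000; try (B,hash)→11600, (B,merge)→14400, (C,hash)→17400, (C,merge)→120000, (B,nl)→243800, (C,nl)→1606200; best=11600 via (B,hash)
  {ACD}: card=22500; try (D,hash)→6800, (D,merge)→11750, (C,hash)→17450, (D,nl)→93800, (C,merge)→173550, (C,nl)→2253000; best=6800 via (D,hash)
  {ABCD}: card=600000; try (D,hash)→30000, (B,hash)→36500, (D,merge)→252950, (C,hash)→319800, (B,merge)→370800, (D,nl)→2411600 …(+3); best=30000 via (D,hash)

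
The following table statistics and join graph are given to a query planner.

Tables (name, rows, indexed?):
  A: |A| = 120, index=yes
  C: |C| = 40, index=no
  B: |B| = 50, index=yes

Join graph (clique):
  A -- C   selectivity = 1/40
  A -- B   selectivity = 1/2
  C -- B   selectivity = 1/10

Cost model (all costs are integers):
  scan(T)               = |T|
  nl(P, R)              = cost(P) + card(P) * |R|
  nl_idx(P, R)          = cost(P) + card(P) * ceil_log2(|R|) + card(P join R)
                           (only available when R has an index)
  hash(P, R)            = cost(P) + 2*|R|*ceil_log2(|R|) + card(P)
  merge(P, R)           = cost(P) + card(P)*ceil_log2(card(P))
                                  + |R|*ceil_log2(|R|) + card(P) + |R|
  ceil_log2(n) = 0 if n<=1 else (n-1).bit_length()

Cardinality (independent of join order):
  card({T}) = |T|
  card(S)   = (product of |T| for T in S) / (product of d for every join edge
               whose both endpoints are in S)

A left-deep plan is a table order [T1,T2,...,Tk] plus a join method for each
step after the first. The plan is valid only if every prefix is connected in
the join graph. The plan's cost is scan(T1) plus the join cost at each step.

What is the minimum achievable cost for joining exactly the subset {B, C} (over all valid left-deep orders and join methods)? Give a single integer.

Selinger DP over subsets of {B,C}:
  {C}: scan cost=40, card=40
  {B}: scan cost=50, card=50
  {BC}: card=200; try (B,nl_idx)→480, (C,hash)→580, (B,merge)→670, (C,merge)→680, (B,hash)→680, (B,nl)→2040 …(+1); best=480 via (B,nl_idx)

480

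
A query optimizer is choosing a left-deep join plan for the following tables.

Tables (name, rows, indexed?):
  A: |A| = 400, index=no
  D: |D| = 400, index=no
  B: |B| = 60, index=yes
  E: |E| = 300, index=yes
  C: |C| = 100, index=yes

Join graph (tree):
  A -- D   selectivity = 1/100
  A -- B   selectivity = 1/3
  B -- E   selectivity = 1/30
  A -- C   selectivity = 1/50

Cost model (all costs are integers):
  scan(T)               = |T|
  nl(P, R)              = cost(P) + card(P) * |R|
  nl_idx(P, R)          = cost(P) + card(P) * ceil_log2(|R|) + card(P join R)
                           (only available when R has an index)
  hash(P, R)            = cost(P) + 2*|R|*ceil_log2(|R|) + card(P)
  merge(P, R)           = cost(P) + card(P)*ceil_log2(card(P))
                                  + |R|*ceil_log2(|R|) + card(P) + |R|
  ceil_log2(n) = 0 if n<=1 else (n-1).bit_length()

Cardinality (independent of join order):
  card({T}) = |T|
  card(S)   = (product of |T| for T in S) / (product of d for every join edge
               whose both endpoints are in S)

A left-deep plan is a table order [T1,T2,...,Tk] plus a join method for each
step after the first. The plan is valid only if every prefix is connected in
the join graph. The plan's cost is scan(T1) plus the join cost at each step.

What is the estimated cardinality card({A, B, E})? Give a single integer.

Tables in S: A(400), B(60), E(300)
Edges inside S: A-B(d=3), B-E(d=30)
numerator = 400 * 60 * 300 = 7200000
denominator = 3 * 30 = 90
card(S) = 7200000 / 90 = 80000

80000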